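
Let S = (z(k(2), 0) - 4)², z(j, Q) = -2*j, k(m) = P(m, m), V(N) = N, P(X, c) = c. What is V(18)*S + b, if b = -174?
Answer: 978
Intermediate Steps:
k(m) = m
S = 64 (S = (-2*2 - 4)² = (-4 - 4)² = (-8)² = 64)
V(18)*S + b = 18*64 - 174 = 1152 - 174 = 978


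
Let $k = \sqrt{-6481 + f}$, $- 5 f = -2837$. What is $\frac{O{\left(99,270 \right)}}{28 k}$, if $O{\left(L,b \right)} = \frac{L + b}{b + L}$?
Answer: $- \frac{i \sqrt{2310}}{103488} \approx - 0.00046443 i$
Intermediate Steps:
$f = \frac{2837}{5}$ ($f = \left(- \frac{1}{5}\right) \left(-2837\right) = \frac{2837}{5} \approx 567.4$)
$O{\left(L,b \right)} = 1$ ($O{\left(L,b \right)} = \frac{L + b}{L + b} = 1$)
$k = \frac{8 i \sqrt{2310}}{5}$ ($k = \sqrt{-6481 + \frac{2837}{5}} = \sqrt{- \frac{29568}{5}} = \frac{8 i \sqrt{2310}}{5} \approx 76.9 i$)
$\frac{O{\left(99,270 \right)}}{28 k} = 1 \frac{1}{28 \frac{8 i \sqrt{2310}}{5}} = 1 \frac{1}{\frac{224}{5} i \sqrt{2310}} = 1 \left(- \frac{i \sqrt{2310}}{103488}\right) = - \frac{i \sqrt{2310}}{103488}$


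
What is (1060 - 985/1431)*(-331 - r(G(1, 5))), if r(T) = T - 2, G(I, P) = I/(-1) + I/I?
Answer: -498722875/1431 ≈ -3.4851e+5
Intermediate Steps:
G(I, P) = 1 - I (G(I, P) = I*(-1) + 1 = -I + 1 = 1 - I)
r(T) = -2 + T
(1060 - 985/1431)*(-331 - r(G(1, 5))) = (1060 - 985/1431)*(-331 - (-2 + (1 - 1*1))) = (1060 - 985*1/1431)*(-331 - (-2 + (1 - 1))) = (1060 - 985/1431)*(-331 - (-2 + 0)) = 1515875*(-331 - 1*(-2))/1431 = 1515875*(-331 + 2)/1431 = (1515875/1431)*(-329) = -498722875/1431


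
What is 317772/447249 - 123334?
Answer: -18386896798/149083 ≈ -1.2333e+5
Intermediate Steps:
317772/447249 - 123334 = 317772*(1/447249) - 123334 = 105924/149083 - 123334 = -18386896798/149083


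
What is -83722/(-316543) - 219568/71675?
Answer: -63501939074/22688219525 ≈ -2.7989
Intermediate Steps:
-83722/(-316543) - 219568/71675 = -83722*(-1/316543) - 219568*1/71675 = 83722/316543 - 219568/71675 = -63501939074/22688219525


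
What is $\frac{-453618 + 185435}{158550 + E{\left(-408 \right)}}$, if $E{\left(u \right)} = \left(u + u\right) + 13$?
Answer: $- \frac{268183}{157747} \approx -1.7001$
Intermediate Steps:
$E{\left(u \right)} = 13 + 2 u$ ($E{\left(u \right)} = 2 u + 13 = 13 + 2 u$)
$\frac{-453618 + 185435}{158550 + E{\left(-408 \right)}} = \frac{-453618 + 185435}{158550 + \left(13 + 2 \left(-408\right)\right)} = - \frac{268183}{158550 + \left(13 - 816\right)} = - \frac{268183}{158550 - 803} = - \frac{268183}{157747}$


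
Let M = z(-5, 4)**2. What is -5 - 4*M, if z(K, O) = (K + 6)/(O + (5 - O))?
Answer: -129/25 ≈ -5.1600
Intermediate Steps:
z(K, O) = 6/5 + K/5 (z(K, O) = (6 + K)/5 = (6 + K)*(1/5) = 6/5 + K/5)
M = 1/25 (M = (6/5 + (1/5)*(-5))**2 = (6/5 - 1)**2 = (1/5)**2 = 1/25 ≈ 0.040000)
-5 - 4*M = -5 - 4*1/25 = -5 - 4/25 = -129/25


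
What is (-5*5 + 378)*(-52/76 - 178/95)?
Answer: -85779/95 ≈ -902.94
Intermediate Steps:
(-5*5 + 378)*(-52/76 - 178/95) = (-25 + 378)*(-52*1/76 - 178*1/95) = 353*(-13/19 - 178/95) = 353*(-243/95) = -85779/95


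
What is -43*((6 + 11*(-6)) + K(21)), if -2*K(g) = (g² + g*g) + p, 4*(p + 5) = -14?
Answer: 85441/4 ≈ 21360.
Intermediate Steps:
p = -17/2 (p = -5 + (¼)*(-14) = -5 - 7/2 = -17/2 ≈ -8.5000)
K(g) = 17/4 - g² (K(g) = -((g² + g*g) - 17/2)/2 = -((g² + g²) - 17/2)/2 = -(2*g² - 17/2)/2 = -(-17/2 + 2*g²)/2 = 17/4 - g²)
-43*((6 + 11*(-6)) + K(21)) = -43*((6 + 11*(-6)) + (17/4 - 1*21²)) = -43*((6 - 66) + (17/4 - 1*441)) = -43*(-60 + (17/4 - 441)) = -43*(-60 - 1747/4) = -43*(-1987/4) = 85441/4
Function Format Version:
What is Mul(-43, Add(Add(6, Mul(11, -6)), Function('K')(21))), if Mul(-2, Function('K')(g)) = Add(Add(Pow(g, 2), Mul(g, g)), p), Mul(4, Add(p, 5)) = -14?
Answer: Rational(85441, 4) ≈ 21360.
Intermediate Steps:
p = Rational(-17, 2) (p = Add(-5, Mul(Rational(1, 4), -14)) = Add(-5, Rational(-7, 2)) = Rational(-17, 2) ≈ -8.5000)
Function('K')(g) = Add(Rational(17, 4), Mul(-1, Pow(g, 2))) (Function('K')(g) = Mul(Rational(-1, 2), Add(Add(Pow(g, 2), Mul(g, g)), Rational(-17, 2))) = Mul(Rational(-1, 2), Add(Add(Pow(g, 2), Pow(g, 2)), Rational(-17, 2))) = Mul(Rational(-1, 2), Add(Mul(2, Pow(g, 2)), Rational(-17, 2))) = Mul(Rational(-1, 2), Add(Rational(-17, 2), Mul(2, Pow(g, 2)))) = Add(Rational(17, 4), Mul(-1, Pow(g, 2))))
Mul(-43, Add(Add(6, Mul(11, -6)), Function('K')(21))) = Mul(-43, Add(Add(6, Mul(11, -6)), Add(Rational(17, 4), Mul(-1, Pow(21, 2))))) = Mul(-43, Add(Add(6, -66), Add(Rational(17, 4), Mul(-1, 441)))) = Mul(-43, Add(-60, Add(Rational(17, 4), -441))) = Mul(-43, Add(-60, Rational(-1747, 4))) = Mul(-43, Rational(-1987, 4)) = Rational(85441, 4)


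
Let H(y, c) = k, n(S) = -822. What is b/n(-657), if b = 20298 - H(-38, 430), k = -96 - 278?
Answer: -10336/411 ≈ -25.148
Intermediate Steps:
k = -374
H(y, c) = -374
b = 20672 (b = 20298 - 1*(-374) = 20298 + 374 = 20672)
b/n(-657) = 20672/(-822) = 20672*(-1/822) = -10336/411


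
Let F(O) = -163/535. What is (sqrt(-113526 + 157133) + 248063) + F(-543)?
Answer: 132713542/535 + sqrt(43607) ≈ 2.4827e+5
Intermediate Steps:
F(O) = -163/535 (F(O) = -163*1/535 = -163/535)
(sqrt(-113526 + 157133) + 248063) + F(-543) = (sqrt(-113526 + 157133) + 248063) - 163/535 = (sqrt(43607) + 248063) - 163/535 = (248063 + sqrt(43607)) - 163/535 = 132713542/535 + sqrt(43607)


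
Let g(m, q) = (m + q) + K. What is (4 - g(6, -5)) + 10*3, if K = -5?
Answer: 38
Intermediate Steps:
g(m, q) = -5 + m + q (g(m, q) = (m + q) - 5 = -5 + m + q)
(4 - g(6, -5)) + 10*3 = (4 - (-5 + 6 - 5)) + 10*3 = (4 - 1*(-4)) + 30 = (4 + 4) + 30 = 8 + 30 = 38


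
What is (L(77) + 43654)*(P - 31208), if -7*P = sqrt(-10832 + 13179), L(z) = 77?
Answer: -1364757048 - 43731*sqrt(2347)/7 ≈ -1.3651e+9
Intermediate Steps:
P = -sqrt(2347)/7 (P = -sqrt(-10832 + 13179)/7 = -sqrt(2347)/7 ≈ -6.9208)
(L(77) + 43654)*(P - 31208) = (77 + 43654)*(-sqrt(2347)/7 - 31208) = 43731*(-31208 - sqrt(2347)/7) = -1364757048 - 43731*sqrt(2347)/7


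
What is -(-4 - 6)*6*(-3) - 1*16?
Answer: -196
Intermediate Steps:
-(-4 - 6)*6*(-3) - 1*16 = -(-10)*(-18) - 16 = -1*180 - 16 = -180 - 16 = -196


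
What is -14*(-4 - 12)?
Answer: 224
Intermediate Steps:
-14*(-4 - 12) = -14*(-16) = 224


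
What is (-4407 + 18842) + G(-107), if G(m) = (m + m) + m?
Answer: 14114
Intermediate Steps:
G(m) = 3*m (G(m) = 2*m + m = 3*m)
(-4407 + 18842) + G(-107) = (-4407 + 18842) + 3*(-107) = 14435 - 321 = 14114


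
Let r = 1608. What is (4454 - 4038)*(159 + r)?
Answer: 735072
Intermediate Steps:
(4454 - 4038)*(159 + r) = (4454 - 4038)*(159 + 1608) = 416*1767 = 735072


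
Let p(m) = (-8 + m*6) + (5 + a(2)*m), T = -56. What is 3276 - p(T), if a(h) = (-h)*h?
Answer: 3391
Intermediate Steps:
a(h) = -h²
p(m) = -3 + 2*m (p(m) = (-8 + m*6) + (5 + (-1*2²)*m) = (-8 + 6*m) + (5 + (-1*4)*m) = (-8 + 6*m) + (5 - 4*m) = -3 + 2*m)
3276 - p(T) = 3276 - (-3 + 2*(-56)) = 3276 - (-3 - 112) = 3276 - 1*(-115) = 3276 + 115 = 3391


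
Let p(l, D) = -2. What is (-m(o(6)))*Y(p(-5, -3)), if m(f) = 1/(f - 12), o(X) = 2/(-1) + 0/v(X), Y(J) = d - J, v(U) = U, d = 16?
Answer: 9/7 ≈ 1.2857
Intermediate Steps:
Y(J) = 16 - J
o(X) = -2 (o(X) = 2/(-1) + 0/X = 2*(-1) + 0 = -2 + 0 = -2)
m(f) = 1/(-12 + f)
(-m(o(6)))*Y(p(-5, -3)) = (-1/(-12 - 2))*(16 - 1*(-2)) = (-1/(-14))*(16 + 2) = -1*(-1/14)*18 = (1/14)*18 = 9/7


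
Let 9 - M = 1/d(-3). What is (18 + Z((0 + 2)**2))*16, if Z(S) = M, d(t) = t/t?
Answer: 416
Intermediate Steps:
d(t) = 1
M = 8 (M = 9 - 1/1 = 9 - 1*1 = 9 - 1 = 8)
Z(S) = 8
(18 + Z((0 + 2)**2))*16 = (18 + 8)*16 = 26*16 = 416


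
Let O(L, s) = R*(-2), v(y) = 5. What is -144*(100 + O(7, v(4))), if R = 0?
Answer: -14400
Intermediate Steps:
O(L, s) = 0 (O(L, s) = 0*(-2) = 0)
-144*(100 + O(7, v(4))) = -144*(100 + 0) = -144*100 = -14400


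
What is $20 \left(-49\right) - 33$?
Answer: $-1013$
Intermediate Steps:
$20 \left(-49\right) - 33 = -980 - 33 = -1013$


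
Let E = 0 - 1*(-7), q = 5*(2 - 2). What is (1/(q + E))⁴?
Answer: 1/2401 ≈ 0.00041649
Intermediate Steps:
q = 0 (q = 5*0 = 0)
E = 7 (E = 0 + 7 = 7)
(1/(q + E))⁴ = (1/(0 + 7))⁴ = (1/7)⁴ = (⅐)⁴ = 1/2401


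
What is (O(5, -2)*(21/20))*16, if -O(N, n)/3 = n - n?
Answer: 0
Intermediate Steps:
O(N, n) = 0 (O(N, n) = -3*(n - n) = -3*0 = 0)
(O(5, -2)*(21/20))*16 = (0*(21/20))*16 = 0*16 = 0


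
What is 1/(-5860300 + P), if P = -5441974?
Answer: -1/11302274 ≈ -8.8478e-8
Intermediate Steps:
1/(-5860300 + P) = 1/(-5860300 - 5441974) = 1/(-11302274) = -1/11302274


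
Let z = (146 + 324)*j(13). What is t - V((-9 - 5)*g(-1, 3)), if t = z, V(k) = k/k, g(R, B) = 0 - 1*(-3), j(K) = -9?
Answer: -4231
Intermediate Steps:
g(R, B) = 3 (g(R, B) = 0 + 3 = 3)
z = -4230 (z = (146 + 324)*(-9) = 470*(-9) = -4230)
V(k) = 1
t = -4230
t - V((-9 - 5)*g(-1, 3)) = -4230 - 1*1 = -4230 - 1 = -4231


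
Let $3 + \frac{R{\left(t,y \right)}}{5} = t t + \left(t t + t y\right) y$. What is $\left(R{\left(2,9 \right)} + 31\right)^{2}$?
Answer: $1052676$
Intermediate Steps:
$R{\left(t,y \right)} = -15 + 5 t^{2} + 5 y \left(t^{2} + t y\right)$ ($R{\left(t,y \right)} = -15 + 5 \left(t t + \left(t t + t y\right) y\right) = -15 + 5 \left(t^{2} + \left(t^{2} + t y\right) y\right) = -15 + 5 \left(t^{2} + y \left(t^{2} + t y\right)\right) = -15 + \left(5 t^{2} + 5 y \left(t^{2} + t y\right)\right) = -15 + 5 t^{2} + 5 y \left(t^{2} + t y\right)$)
$\left(R{\left(2,9 \right)} + 31\right)^{2} = \left(\left(-15 + 5 \cdot 2^{2} + 5 \cdot 2 \cdot 9^{2} + 5 \cdot 9 \cdot 2^{2}\right) + 31\right)^{2} = \left(\left(-15 + 5 \cdot 4 + 5 \cdot 2 \cdot 81 + 5 \cdot 9 \cdot 4\right) + 31\right)^{2} = \left(\left(-15 + 20 + 810 + 180\right) + 31\right)^{2} = \left(995 + 31\right)^{2} = 1026^{2} = 1052676$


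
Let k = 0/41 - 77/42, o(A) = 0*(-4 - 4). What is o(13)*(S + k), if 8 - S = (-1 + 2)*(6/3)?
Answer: 0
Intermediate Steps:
o(A) = 0 (o(A) = 0*(-8) = 0)
S = 6 (S = 8 - (-1 + 2)*6/3 = 8 - 6*(⅓) = 8 - 2 = 6)
k = -11/6 (k = 0*(1/41) - 77*1/42 = 0 - 11/6 = -11/6 ≈ -1.8333)
o(13)*(S + k) = 0*(6 - 11/6) = 0*(25/6) = 0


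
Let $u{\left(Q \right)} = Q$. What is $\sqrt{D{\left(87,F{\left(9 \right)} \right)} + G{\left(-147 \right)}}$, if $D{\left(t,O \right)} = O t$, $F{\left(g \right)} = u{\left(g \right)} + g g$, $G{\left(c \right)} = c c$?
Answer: $3 \sqrt{3271} \approx 171.58$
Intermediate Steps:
$G{\left(c \right)} = c^{2}$
$F{\left(g \right)} = g + g^{2}$ ($F{\left(g \right)} = g + g g = g + g^{2}$)
$\sqrt{D{\left(87,F{\left(9 \right)} \right)} + G{\left(-147 \right)}} = \sqrt{9 \left(1 + 9\right) 87 + \left(-147\right)^{2}} = \sqrt{9 \cdot 10 \cdot 87 + 21609} = \sqrt{90 \cdot 87 + 21609} = \sqrt{7830 + 21609} = \sqrt{29439} = 3 \sqrt{3271}$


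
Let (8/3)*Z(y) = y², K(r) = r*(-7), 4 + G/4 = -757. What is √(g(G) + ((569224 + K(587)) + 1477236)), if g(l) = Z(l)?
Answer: √5517077 ≈ 2348.8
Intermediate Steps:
G = -3044 (G = -16 + 4*(-757) = -16 - 3028 = -3044)
K(r) = -7*r
Z(y) = 3*y²/8
g(l) = 3*l²/8
√(g(G) + ((569224 + K(587)) + 1477236)) = √((3/8)*(-3044)² + ((569224 - 7*587) + 1477236)) = √((3/8)*9265936 + ((569224 - 4109) + 1477236)) = √(3474726 + (565115 + 1477236)) = √(3474726 + 2042351) = √5517077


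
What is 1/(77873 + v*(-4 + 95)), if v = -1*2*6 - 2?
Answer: 1/76599 ≈ 1.3055e-5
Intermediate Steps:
v = -14 (v = -2*6 - 2 = -12 - 2 = -14)
1/(77873 + v*(-4 + 95)) = 1/(77873 - 14*(-4 + 95)) = 1/(77873 - 14*91) = 1/(77873 - 1274) = 1/76599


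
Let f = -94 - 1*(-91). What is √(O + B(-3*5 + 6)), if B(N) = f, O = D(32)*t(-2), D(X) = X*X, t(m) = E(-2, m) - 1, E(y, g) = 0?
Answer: I*√1027 ≈ 32.047*I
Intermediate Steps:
t(m) = -1 (t(m) = 0 - 1 = -1)
D(X) = X²
f = -3 (f = -94 + 91 = -3)
O = -1024 (O = 32²*(-1) = 1024*(-1) = -1024)
B(N) = -3
√(O + B(-3*5 + 6)) = √(-1024 - 3) = √(-1027) = I*√1027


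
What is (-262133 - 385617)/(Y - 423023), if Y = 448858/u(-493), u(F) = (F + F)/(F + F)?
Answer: -129550/5167 ≈ -25.073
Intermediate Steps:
u(F) = 1 (u(F) = (2*F)/((2*F)) = (2*F)*(1/(2*F)) = 1)
Y = 448858 (Y = 448858/1 = 448858*1 = 448858)
(-262133 - 385617)/(Y - 423023) = (-262133 - 385617)/(448858 - 423023) = -647750/25835 = -647750*1/25835 = -129550/5167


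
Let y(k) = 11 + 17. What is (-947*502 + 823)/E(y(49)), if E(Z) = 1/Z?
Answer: -13287988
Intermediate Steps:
y(k) = 28
(-947*502 + 823)/E(y(49)) = (-947*502 + 823)/(1/28) = (-475394 + 823)/(1/28) = -474571*28 = -13287988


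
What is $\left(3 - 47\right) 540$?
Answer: $-23760$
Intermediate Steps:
$\left(3 - 47\right) 540 = \left(-44\right) 540 = -23760$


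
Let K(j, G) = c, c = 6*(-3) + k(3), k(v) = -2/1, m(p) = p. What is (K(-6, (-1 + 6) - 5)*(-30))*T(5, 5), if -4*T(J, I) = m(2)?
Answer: -300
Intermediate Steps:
T(J, I) = -½ (T(J, I) = -¼*2 = -½)
k(v) = -2 (k(v) = -2*1 = -2)
c = -20 (c = 6*(-3) - 2 = -18 - 2 = -20)
K(j, G) = -20
(K(-6, (-1 + 6) - 5)*(-30))*T(5, 5) = -20*(-30)*(-½) = 600*(-½) = -300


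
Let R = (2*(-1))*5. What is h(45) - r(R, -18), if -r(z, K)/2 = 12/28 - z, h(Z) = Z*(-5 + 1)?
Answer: -1114/7 ≈ -159.14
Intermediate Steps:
R = -10 (R = -2*5 = -10)
h(Z) = -4*Z (h(Z) = Z*(-4) = -4*Z)
r(z, K) = -6/7 + 2*z (r(z, K) = -2*(12/28 - z) = -2*(12*(1/28) - z) = -2*(3/7 - z) = -6/7 + 2*z)
h(45) - r(R, -18) = -4*45 - (-6/7 + 2*(-10)) = -180 - (-6/7 - 20) = -180 - 1*(-146/7) = -180 + 146/7 = -1114/7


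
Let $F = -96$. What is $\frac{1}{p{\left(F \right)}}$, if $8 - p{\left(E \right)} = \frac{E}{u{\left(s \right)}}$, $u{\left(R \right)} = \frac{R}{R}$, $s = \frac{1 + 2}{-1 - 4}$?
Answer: $\frac{1}{104} \approx 0.0096154$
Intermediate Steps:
$s = - \frac{3}{5}$ ($s = \frac{3}{-5} = 3 \left(- \frac{1}{5}\right) = - \frac{3}{5} \approx -0.6$)
$u{\left(R \right)} = 1$
$p{\left(E \right)} = 8 - E$ ($p{\left(E \right)} = 8 - \frac{E}{1} = 8 - E 1 = 8 - E$)
$\frac{1}{p{\left(F \right)}} = \frac{1}{8 - -96} = \frac{1}{8 + 96} = \frac{1}{104}$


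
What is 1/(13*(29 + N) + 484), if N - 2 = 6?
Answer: 1/965 ≈ 0.0010363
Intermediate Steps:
N = 8 (N = 2 + 6 = 8)
1/(13*(29 + N) + 484) = 1/(13*(29 + 8) + 484) = 1/(13*37 + 484) = 1/(481 + 484) = 1/965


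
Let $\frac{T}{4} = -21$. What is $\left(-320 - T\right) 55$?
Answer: $-12980$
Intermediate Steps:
$T = -84$ ($T = 4 \left(-21\right) = -84$)
$\left(-320 - T\right) 55 = \left(-320 - -84\right) 55 = \left(-320 + 84\right) 55 = \left(-236\right) 55 = -12980$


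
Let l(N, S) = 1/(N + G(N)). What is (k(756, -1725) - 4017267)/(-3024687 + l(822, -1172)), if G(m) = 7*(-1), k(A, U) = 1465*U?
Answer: 666709935/308139988 ≈ 2.1637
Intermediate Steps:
G(m) = -7
l(N, S) = 1/(-7 + N) (l(N, S) = 1/(N - 7) = 1/(-7 + N))
(k(756, -1725) - 4017267)/(-3024687 + l(822, -1172)) = (1465*(-1725) - 4017267)/(-3024687 + 1/(-7 + 822)) = (-2527125 - 4017267)/(-3024687 + 1/815) = -6544392/(-3024687 + 1/815) = -6544392/(-2465119904/815) = -6544392*(-815/2465119904) = 666709935/308139988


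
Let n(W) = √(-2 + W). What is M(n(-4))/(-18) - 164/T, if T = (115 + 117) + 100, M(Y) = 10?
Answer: -784/747 ≈ -1.0495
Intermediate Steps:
T = 332 (T = 232 + 100 = 332)
M(n(-4))/(-18) - 164/T = 10/(-18) - 164/332 = 10*(-1/18) - 164*1/332 = -5/9 - 41/83 = -784/747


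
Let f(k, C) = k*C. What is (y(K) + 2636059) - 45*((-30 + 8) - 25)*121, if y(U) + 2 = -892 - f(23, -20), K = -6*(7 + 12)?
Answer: 2891540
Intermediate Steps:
f(k, C) = C*k
K = -114 (K = -6*19 = -114)
y(U) = -434 (y(U) = -2 + (-892 - (-20)*23) = -2 + (-892 - 1*(-460)) = -2 + (-892 + 460) = -2 - 432 = -434)
(y(K) + 2636059) - 45*((-30 + 8) - 25)*121 = (-434 + 2636059) - 45*((-30 + 8) - 25)*121 = 2635625 - 45*(-22 - 25)*121 = 2635625 - 45*(-47)*121 = 2635625 + 2115*121 = 2635625 + 255915 = 2891540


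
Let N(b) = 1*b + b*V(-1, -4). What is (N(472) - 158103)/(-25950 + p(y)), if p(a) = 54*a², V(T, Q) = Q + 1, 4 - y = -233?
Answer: -159047/3007176 ≈ -0.052889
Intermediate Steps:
y = 237 (y = 4 - 1*(-233) = 4 + 233 = 237)
V(T, Q) = 1 + Q
N(b) = -2*b (N(b) = 1*b + b*(1 - 4) = b + b*(-3) = b - 3*b = -2*b)
(N(472) - 158103)/(-25950 + p(y)) = (-2*472 - 158103)/(-25950 + 54*237²) = (-944 - 158103)/(-25950 + 54*56169) = -159047/(-25950 + 3033126) = -159047/3007176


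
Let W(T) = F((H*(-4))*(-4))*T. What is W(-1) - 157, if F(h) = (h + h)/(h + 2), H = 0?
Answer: -157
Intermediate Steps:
F(h) = 2*h/(2 + h) (F(h) = (2*h)/(2 + h) = 2*h/(2 + h))
W(T) = 0 (W(T) = (2*((0*(-4))*(-4))/(2 + (0*(-4))*(-4)))*T = (2*(0*(-4))/(2 + 0*(-4)))*T = (2*0/(2 + 0))*T = (2*0/2)*T = (2*0*(½))*T = 0*T = 0)
W(-1) - 157 = 0 - 157 = -157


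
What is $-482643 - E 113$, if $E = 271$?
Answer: $-513266$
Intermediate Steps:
$-482643 - E 113 = -482643 - 271 \cdot 113 = -482643 - 30623 = -513266$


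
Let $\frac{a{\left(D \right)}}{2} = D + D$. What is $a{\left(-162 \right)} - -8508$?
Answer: $7860$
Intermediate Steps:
$a{\left(D \right)} = 4 D$ ($a{\left(D \right)} = 2 \left(D + D\right) = 2 \cdot 2 D = 4 D$)
$a{\left(-162 \right)} - -8508 = 4 \left(-162\right) - -8508 = -648 + 8508 = 7860$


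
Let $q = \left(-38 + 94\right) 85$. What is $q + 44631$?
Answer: $49391$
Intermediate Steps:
$q = 4760$ ($q = 56 \cdot 85 = 4760$)
$q + 44631 = 4760 + 44631 = 49391$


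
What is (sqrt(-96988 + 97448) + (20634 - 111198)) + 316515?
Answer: 225951 + 2*sqrt(115) ≈ 2.2597e+5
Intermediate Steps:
(sqrt(-96988 + 97448) + (20634 - 111198)) + 316515 = (sqrt(460) - 90564) + 316515 = (2*sqrt(115) - 90564) + 316515 = (-90564 + 2*sqrt(115)) + 316515 = 225951 + 2*sqrt(115)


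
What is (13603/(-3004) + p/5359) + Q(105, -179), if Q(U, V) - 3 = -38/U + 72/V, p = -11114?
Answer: -1321120739707/302570104620 ≈ -4.3663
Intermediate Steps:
Q(U, V) = 3 - 38/U + 72/V (Q(U, V) = 3 + (-38/U + 72/V) = 3 - 38/U + 72/V)
(13603/(-3004) + p/5359) + Q(105, -179) = (13603/(-3004) - 11114/5359) + (3 - 38/105 + 72/(-179)) = (13603*(-1/3004) - 11114*1/5359) + (3 - 38*1/105 + 72*(-1/179)) = (-13603/3004 - 11114/5359) + (3 - 38/105 - 72/179) = -106284933/16098436 + 42023/18795 = -1321120739707/302570104620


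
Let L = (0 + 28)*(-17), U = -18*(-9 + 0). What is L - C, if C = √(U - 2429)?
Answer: -476 - I*√2267 ≈ -476.0 - 47.613*I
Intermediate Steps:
U = 162 (U = -18*(-9) = 162)
C = I*√2267 (C = √(162 - 2429) = √(-2267) = I*√2267 ≈ 47.613*I)
L = -476 (L = 28*(-17) = -476)
L - C = -476 - I*√2267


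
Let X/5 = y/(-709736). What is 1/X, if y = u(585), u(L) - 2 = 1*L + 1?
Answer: -177434/735 ≈ -241.41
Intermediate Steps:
u(L) = 3 + L (u(L) = 2 + (1*L + 1) = 2 + (L + 1) = 2 + (1 + L) = 3 + L)
y = 588 (y = 3 + 585 = 588)
X = -735/177434 (X = 5*(588/(-709736)) = 5*(588*(-1/709736)) = 5*(-147/177434) = -735/177434 ≈ -0.0041424)
1/X = 1/(-735/177434) = -177434/735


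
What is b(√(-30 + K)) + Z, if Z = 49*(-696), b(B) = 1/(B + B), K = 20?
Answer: -34104 - I*√10/20 ≈ -34104.0 - 0.15811*I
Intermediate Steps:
b(B) = 1/(2*B)
Z = -34104
b(√(-30 + K)) + Z = 1/(2*(√(-30 + 20))) - 34104 = 1/(2*(√(-10))) - 34104 = 1/(2*((I*√10))) - 34104 = (-I*√10/10)/2 - 34104 = -I*√10/20 - 34104 = -34104 - I*√10/20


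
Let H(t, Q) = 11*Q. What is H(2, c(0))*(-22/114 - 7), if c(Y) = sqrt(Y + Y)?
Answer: 0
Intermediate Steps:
c(Y) = sqrt(2)*sqrt(Y) (c(Y) = sqrt(2*Y) = sqrt(2)*sqrt(Y))
H(2, c(0))*(-22/114 - 7) = (11*(sqrt(2)*sqrt(0)))*(-22/114 - 7) = (11*(sqrt(2)*0))*(-22*1/114 - 7) = (11*0)*(-11/57 - 7) = 0*(-410/57) = 0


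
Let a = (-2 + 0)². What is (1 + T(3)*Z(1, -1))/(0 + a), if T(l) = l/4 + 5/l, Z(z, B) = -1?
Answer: -17/48 ≈ -0.35417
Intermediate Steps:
a = 4 (a = (-2)² = 4)
T(l) = 5/l + l/4 (T(l) = l*(¼) + 5/l = l/4 + 5/l = 5/l + l/4)
(1 + T(3)*Z(1, -1))/(0 + a) = (1 + (5/3 + (¼)*3)*(-1))/(0 + 4) = (1 + (5*(⅓) + ¾)*(-1))/4 = (1 + (5/3 + ¾)*(-1))*(¼) = (1 + (29/12)*(-1))*(¼) = (1 - 29/12)*(¼) = -17/12*¼ = -17/48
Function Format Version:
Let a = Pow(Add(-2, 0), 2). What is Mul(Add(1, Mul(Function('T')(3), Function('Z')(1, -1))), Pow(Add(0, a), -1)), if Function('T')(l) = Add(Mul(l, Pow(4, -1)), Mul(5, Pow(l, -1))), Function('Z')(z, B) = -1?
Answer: Rational(-17, 48) ≈ -0.35417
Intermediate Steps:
a = 4 (a = Pow(-2, 2) = 4)
Function('T')(l) = Add(Mul(5, Pow(l, -1)), Mul(Rational(1, 4), l)) (Function('T')(l) = Add(Mul(l, Rational(1, 4)), Mul(5, Pow(l, -1))) = Add(Mul(Rational(1, 4), l), Mul(5, Pow(l, -1))) = Add(Mul(5, Pow(l, -1)), Mul(Rational(1, 4), l)))
Mul(Add(1, Mul(Function('T')(3), Function('Z')(1, -1))), Pow(Add(0, a), -1)) = Mul(Add(1, Mul(Add(Mul(5, Pow(3, -1)), Mul(Rational(1, 4), 3)), -1)), Pow(Add(0, 4), -1)) = Mul(Add(1, Mul(Add(Mul(5, Rational(1, 3)), Rational(3, 4)), -1)), Pow(4, -1)) = Mul(Add(1, Mul(Add(Rational(5, 3), Rational(3, 4)), -1)), Rational(1, 4)) = Mul(Add(1, Mul(Rational(29, 12), -1)), Rational(1, 4)) = Mul(Add(1, Rational(-29, 12)), Rational(1, 4)) = Mul(Rational(-17, 12), Rational(1, 4)) = Rational(-17, 48)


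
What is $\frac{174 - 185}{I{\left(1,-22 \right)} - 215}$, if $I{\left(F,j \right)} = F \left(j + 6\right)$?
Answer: $\frac{1}{21} \approx 0.047619$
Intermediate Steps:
$I{\left(F,j \right)} = F \left(6 + j\right)$
$\frac{174 - 185}{I{\left(1,-22 \right)} - 215} = \frac{174 - 185}{1 \left(6 - 22\right) - 215} = - \frac{11}{1 \left(-16\right) - 215} = - \frac{11}{-16 - 215} = - \frac{11}{-231} = \left(-11\right) \left(- \frac{1}{231}\right) = \frac{1}{21}$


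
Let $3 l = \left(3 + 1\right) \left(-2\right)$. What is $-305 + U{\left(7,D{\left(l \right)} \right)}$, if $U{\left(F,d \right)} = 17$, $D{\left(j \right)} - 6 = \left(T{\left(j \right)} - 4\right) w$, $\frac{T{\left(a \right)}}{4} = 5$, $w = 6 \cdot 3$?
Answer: $-288$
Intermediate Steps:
$w = 18$
$T{\left(a \right)} = 20$ ($T{\left(a \right)} = 4 \cdot 5 = 20$)
$l = - \frac{8}{3}$ ($l = \frac{\left(3 + 1\right) \left(-2\right)}{3} = \frac{4 \left(-2\right)}{3} = \frac{1}{3} \left(-8\right) = - \frac{8}{3} \approx -2.6667$)
$D{\left(j \right)} = 294$ ($D{\left(j \right)} = 6 + \left(20 - 4\right) 18 = 6 + 16 \cdot 18 = 6 + 288 = 294$)
$-305 + U{\left(7,D{\left(l \right)} \right)} = -305 + 17 = -288$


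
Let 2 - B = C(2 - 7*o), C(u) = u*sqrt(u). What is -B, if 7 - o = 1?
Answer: -2 - 80*I*sqrt(10) ≈ -2.0 - 252.98*I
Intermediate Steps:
o = 6 (o = 7 - 1*1 = 7 - 1 = 6)
C(u) = u**(3/2)
B = 2 + 80*I*sqrt(10) (B = 2 - (2 - 7*6)**(3/2) = 2 - (2 - 42)**(3/2) = 2 - (-40)**(3/2) = 2 - (-80)*I*sqrt(10) = 2 + 80*I*sqrt(10) ≈ 2.0 + 252.98*I)
-B = -(2 + 80*I*sqrt(10)) = -2 - 80*I*sqrt(10)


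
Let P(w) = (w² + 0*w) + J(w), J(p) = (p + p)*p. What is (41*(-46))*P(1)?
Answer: -5658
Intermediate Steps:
J(p) = 2*p² (J(p) = (2*p)*p = 2*p²)
P(w) = 3*w² (P(w) = (w² + 0*w) + 2*w² = (w² + 0) + 2*w² = w² + 2*w² = 3*w²)
(41*(-46))*P(1) = (41*(-46))*(3*1²) = -5658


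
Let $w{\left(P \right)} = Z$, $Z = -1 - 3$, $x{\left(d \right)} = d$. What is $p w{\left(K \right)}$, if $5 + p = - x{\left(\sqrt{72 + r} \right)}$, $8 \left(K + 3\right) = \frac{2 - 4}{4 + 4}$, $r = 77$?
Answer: $20 + 4 \sqrt{149} \approx 68.826$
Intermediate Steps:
$K = - \frac{97}{32}$ ($K = -3 + \frac{\left(2 - 4\right) \frac{1}{4 + 4}}{8} = -3 + \frac{\left(-2\right) \frac{1}{8}}{8} = -3 + \frac{1}{8} \left(- \frac{1}{4}\right) = -3 - \frac{1}{32} = - \frac{97}{32} \approx -3.0313$)
$Z = -4$ ($Z = -1 - 3 = -4$)
$w{\left(P \right)} = -4$
$p = -5 - \sqrt{149}$ ($p = -5 - \sqrt{72 + 77} = -5 - \sqrt{149} \approx -17.207$)
$p w{\left(K \right)} = \left(-5 - \sqrt{149}\right) \left(-4\right) = 20 + 4 \sqrt{149}$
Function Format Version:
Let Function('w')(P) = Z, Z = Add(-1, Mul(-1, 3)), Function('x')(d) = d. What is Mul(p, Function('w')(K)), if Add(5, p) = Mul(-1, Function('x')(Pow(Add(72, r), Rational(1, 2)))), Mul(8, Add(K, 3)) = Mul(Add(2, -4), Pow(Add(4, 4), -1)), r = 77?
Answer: Add(20, Mul(4, Pow(149, Rational(1, 2)))) ≈ 68.826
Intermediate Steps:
K = Rational(-97, 32) (K = Add(-3, Mul(Rational(1, 8), Mul(Add(2, -4), Pow(Add(4, 4), -1)))) = Add(-3, Mul(Rational(1, 8), Mul(-2, Pow(8, -1)))) = Add(-3, Mul(Rational(1, 8), Mul(-2, Rational(1, 8)))) = Add(-3, Mul(Rational(1, 8), Rational(-1, 4))) = Add(-3, Rational(-1, 32)) = Rational(-97, 32) ≈ -3.0313)
Z = -4 (Z = Add(-1, -3) = -4)
Function('w')(P) = -4
p = Add(-5, Mul(-1, Pow(149, Rational(1, 2)))) (p = Add(-5, Mul(-1, Pow(Add(72, 77), Rational(1, 2)))) = Add(-5, Mul(-1, Pow(149, Rational(1, 2)))) ≈ -17.207)
Mul(p, Function('w')(K)) = Mul(Add(-5, Mul(-1, Pow(149, Rational(1, 2)))), -4) = Add(20, Mul(4, Pow(149, Rational(1, 2))))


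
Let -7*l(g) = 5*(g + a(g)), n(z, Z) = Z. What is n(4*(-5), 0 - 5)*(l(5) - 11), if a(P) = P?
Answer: 635/7 ≈ 90.714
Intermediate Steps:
l(g) = -10*g/7 (l(g) = -5*(g + g)/7 = -5*2*g/7 = -10*g/7)
n(4*(-5), 0 - 5)*(l(5) - 11) = (0 - 5)*(-10/7*5 - 11) = -5*(-50/7 - 11) = -5*(-127/7) = 635/7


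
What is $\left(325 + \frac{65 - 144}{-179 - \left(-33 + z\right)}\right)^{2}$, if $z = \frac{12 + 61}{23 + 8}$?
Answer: $\frac{2241380271376}{21150801} \approx 1.0597 \cdot 10^{5}$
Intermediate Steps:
$z = \frac{73}{31} \approx 2.3548$
$\left(325 + \frac{65 - 144}{-179 - \left(-33 + z\right)}\right)^{2} = \left(325 + \frac{65 - 144}{-179 + \left(33 - \frac{73}{31}\right)}\right)^{2} = \left(325 - \frac{79}{-179 + \left(33 - \frac{73}{31}\right)}\right)^{2} = \left(325 - \frac{79}{-179 + \frac{950}{31}}\right)^{2} = \left(325 - \frac{79}{- \frac{4599}{31}}\right)^{2} = \left(325 - - \frac{2449}{4599}\right)^{2} = \left(325 + \frac{2449}{4599}\right)^{2} = \left(\frac{1497124}{4599}\right)^{2} = \frac{2241380271376}{21150801}$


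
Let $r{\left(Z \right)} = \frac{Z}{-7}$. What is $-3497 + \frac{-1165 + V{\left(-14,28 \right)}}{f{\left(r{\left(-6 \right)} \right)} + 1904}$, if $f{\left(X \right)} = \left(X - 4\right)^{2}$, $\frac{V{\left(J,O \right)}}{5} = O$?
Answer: $- \frac{65599777}{18756} \approx -3497.5$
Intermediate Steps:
$V{\left(J,O \right)} = 5 O$
$r{\left(Z \right)} = - \frac{Z}{7}$ ($r{\left(Z \right)} = Z \left(- \frac{1}{7}\right) = - \frac{Z}{7}$)
$f{\left(X \right)} = \left(-4 + X\right)^{2}$
$-3497 + \frac{-1165 + V{\left(-14,28 \right)}}{f{\left(r{\left(-6 \right)} \right)} + 1904} = -3497 + \frac{-1165 + 5 \cdot 28}{\left(-4 - - \frac{6}{7}\right)^{2} + 1904} = -3497 + \frac{-1165 + 140}{\left(-4 + \frac{6}{7}\right)^{2} + 1904} = -3497 - \frac{1025}{\left(- \frac{22}{7}\right)^{2} + 1904} = -3497 - \frac{1025}{\frac{484}{49} + 1904} = -3497 - \frac{1025}{\frac{93780}{49}} = -3497 - \frac{10045}{18756} = - \frac{65599777}{18756}$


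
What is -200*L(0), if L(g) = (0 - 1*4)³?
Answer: 12800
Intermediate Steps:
L(g) = -64 (L(g) = (0 - 4)³ = (-4)³ = -64)
-200*L(0) = -200*(-64) = 12800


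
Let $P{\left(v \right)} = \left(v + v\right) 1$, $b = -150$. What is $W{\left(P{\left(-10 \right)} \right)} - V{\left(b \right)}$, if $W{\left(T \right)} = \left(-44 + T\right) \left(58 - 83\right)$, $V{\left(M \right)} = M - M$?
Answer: $1600$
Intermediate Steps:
$V{\left(M \right)} = 0$
$P{\left(v \right)} = 2 v$ ($P{\left(v \right)} = 2 v 1 = 2 v$)
$W{\left(T \right)} = 1100 - 25 T$ ($W{\left(T \right)} = \left(-44 + T\right) \left(-25\right) = 1100 - 25 T$)
$W{\left(P{\left(-10 \right)} \right)} - V{\left(b \right)} = \left(1100 - 25 \cdot 2 \left(-10\right)\right) - 0 = \left(1100 - -500\right) + 0 = \left(1100 + 500\right) + 0 = 1600 + 0 = 1600$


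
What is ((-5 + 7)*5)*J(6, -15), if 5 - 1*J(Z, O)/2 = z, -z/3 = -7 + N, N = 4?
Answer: -80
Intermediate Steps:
z = 9 (z = -3*(-7 + 4) = -3*(-3) = 9)
J(Z, O) = -8 (J(Z, O) = 10 - 2*9 = 10 - 18 = -8)
((-5 + 7)*5)*J(6, -15) = ((-5 + 7)*5)*(-8) = (2*5)*(-8) = 10*(-8) = -80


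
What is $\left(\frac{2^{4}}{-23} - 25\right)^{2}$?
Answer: $\frac{349281}{529} \approx 660.27$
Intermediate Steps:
$\left(\frac{2^{4}}{-23} - 25\right)^{2} = \left(16 \left(- \frac{1}{23}\right) - 25\right)^{2} = \left(- \frac{16}{23} - 25\right)^{2} = \left(- \frac{591}{23}\right)^{2} = \frac{349281}{529}$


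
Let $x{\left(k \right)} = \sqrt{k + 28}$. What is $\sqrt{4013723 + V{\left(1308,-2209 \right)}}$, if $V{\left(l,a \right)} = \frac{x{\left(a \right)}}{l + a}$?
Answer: $\frac{\sqrt{3258344345123 - 901 i \sqrt{2181}}}{901} \approx 2003.4 - 1.2936 \cdot 10^{-5} i$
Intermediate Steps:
$x{\left(k \right)} = \sqrt{28 + k}$
$V{\left(l,a \right)} = \frac{\sqrt{28 + a}}{a + l}$ ($V{\left(l,a \right)} = \frac{\sqrt{28 + a}}{l + a} = \frac{\sqrt{28 + a}}{a + l}$)
$\sqrt{4013723 + V{\left(1308,-2209 \right)}} = \sqrt{4013723 + \frac{\sqrt{28 - 2209}}{-2209 + 1308}} = \sqrt{4013723 + \frac{\sqrt{-2181}}{-901}} = \sqrt{4013723 + i \sqrt{2181} \left(- \frac{1}{901}\right)} = \sqrt{4013723 - \frac{i \sqrt{2181}}{901}}$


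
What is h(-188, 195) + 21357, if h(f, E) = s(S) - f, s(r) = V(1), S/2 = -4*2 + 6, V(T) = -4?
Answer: 21541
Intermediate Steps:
S = -4 (S = 2*(-4*2 + 6) = 2*(-8 + 6) = 2*(-2) = -4)
s(r) = -4
h(f, E) = -4 - f
h(-188, 195) + 21357 = (-4 - 1*(-188)) + 21357 = (-4 + 188) + 21357 = 184 + 21357 = 21541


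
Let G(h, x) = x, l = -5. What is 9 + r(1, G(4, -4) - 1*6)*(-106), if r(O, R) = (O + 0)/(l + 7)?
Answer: -44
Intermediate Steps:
r(O, R) = O/2 (r(O, R) = (O + 0)/(-5 + 7) = O/2)
9 + r(1, G(4, -4) - 1*6)*(-106) = 9 + ((½)*1)*(-106) = 9 + (½)*(-106) = 9 - 53 = -44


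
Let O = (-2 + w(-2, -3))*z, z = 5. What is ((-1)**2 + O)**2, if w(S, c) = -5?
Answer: 1156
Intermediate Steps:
O = -35 (O = (-2 - 5)*5 = -7*5 = -35)
((-1)**2 + O)**2 = ((-1)**2 - 35)**2 = (1 - 35)**2 = (-34)**2 = 1156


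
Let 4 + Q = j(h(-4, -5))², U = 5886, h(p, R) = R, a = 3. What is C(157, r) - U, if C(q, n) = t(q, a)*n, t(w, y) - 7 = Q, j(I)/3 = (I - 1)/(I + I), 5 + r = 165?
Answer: -24438/5 ≈ -4887.6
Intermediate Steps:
r = 160 (r = -5 + 165 = 160)
j(I) = 3*(-1 + I)/(2*I) (j(I) = 3*((I - 1)/(I + I)) = 3*((-1 + I)/((2*I))) = 3*((-1 + I)*(1/(2*I))) = 3*((-1 + I)/(2*I)) = 3*(-1 + I)/(2*I))
Q = -19/25 (Q = -4 + ((3/2)*(-1 - 5)/(-5))² = -4 + ((3/2)*(-⅕)*(-6))² = -4 + (9/5)² = -4 + 81/25 = -19/25 ≈ -0.76000)
t(w, y) = 156/25 (t(w, y) = 7 - 19/25 = 156/25)
C(q, n) = 156*n/25
C(157, r) - U = (156/25)*160 - 1*5886 = 4992/5 - 5886 = -24438/5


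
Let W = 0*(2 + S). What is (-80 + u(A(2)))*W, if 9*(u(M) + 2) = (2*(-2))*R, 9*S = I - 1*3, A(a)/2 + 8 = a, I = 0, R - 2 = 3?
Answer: 0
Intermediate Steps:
R = 5 (R = 2 + 3 = 5)
A(a) = -16 + 2*a
S = -⅓ (S = (0 - 1*3)/9 = (0 - 3)/9 = (⅑)*(-3) = -⅓ ≈ -0.33333)
W = 0 (W = 0*(2 - ⅓) = 0*(5/3) = 0)
u(M) = -38/9 (u(M) = -2 + ((2*(-2))*5)/9 = -2 + (-4*5)/9 = -2 + (⅑)*(-20) = -2 - 20/9 = -38/9)
(-80 + u(A(2)))*W = (-80 - 38/9)*0 = -758/9*0 = 0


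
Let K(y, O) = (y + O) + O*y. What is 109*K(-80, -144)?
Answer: 1231264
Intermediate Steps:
K(y, O) = O + y + O*y (K(y, O) = (O + y) + O*y = O + y + O*y)
109*K(-80, -144) = 109*(-144 - 80 - 144*(-80)) = 109*(-144 - 80 + 11520) = 109*11296 = 1231264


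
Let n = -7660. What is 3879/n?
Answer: -3879/7660 ≈ -0.50640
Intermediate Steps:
3879/n = 3879/(-7660) = 3879*(-1/7660) = -3879/7660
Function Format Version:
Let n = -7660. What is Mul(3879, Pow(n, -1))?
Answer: Rational(-3879, 7660) ≈ -0.50640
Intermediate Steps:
Mul(3879, Pow(n, -1)) = Mul(3879, Pow(-7660, -1)) = Mul(3879, Rational(-1, 7660)) = Rational(-3879, 7660)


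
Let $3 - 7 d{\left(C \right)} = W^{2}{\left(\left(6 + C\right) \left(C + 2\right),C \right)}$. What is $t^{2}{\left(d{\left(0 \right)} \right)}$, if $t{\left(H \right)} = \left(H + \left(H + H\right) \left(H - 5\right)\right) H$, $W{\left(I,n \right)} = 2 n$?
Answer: $\frac{263169}{117649} \approx 2.2369$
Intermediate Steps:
$d{\left(C \right)} = \frac{3}{7} - \frac{4 C^{2}}{7}$ ($d{\left(C \right)} = \frac{3}{7} - \frac{\left(2 C\right)^{2}}{7} = \frac{3}{7} - \frac{4 C^{2}}{7}$)
$t{\left(H \right)} = H \left(H + 2 H \left(-5 + H\right)\right)$ ($t{\left(H \right)} = \left(H + 2 H \left(-5 + H\right)\right) H = H \left(H + 2 H \left(-5 + H\right)\right)$)
$t^{2}{\left(d{\left(0 \right)} \right)} = \left(\left(\frac{3}{7} - \frac{4 \cdot 0^{2}}{7}\right)^{2} \left(-9 + 2 \left(\frac{3}{7} - \frac{4 \cdot 0^{2}}{7}\right)\right)\right)^{2} = \left(\left(\frac{3}{7} - 0\right)^{2} \left(-9 + 2 \left(\frac{3}{7} - 0\right)\right)\right)^{2} = \left(\left(\frac{3}{7} + 0\right)^{2} \left(-9 + 2 \left(\frac{3}{7} + 0\right)\right)\right)^{2} = \left(\left(\frac{3}{7}\right)^{2} \left(-9 + 2 \cdot \frac{3}{7}\right)\right)^{2} = \left(\frac{9 \left(-9 + \frac{6}{7}\right)}{49}\right)^{2} = \left(\frac{9}{49} \left(- \frac{57}{7}\right)\right)^{2} = \left(- \frac{513}{343}\right)^{2} = \frac{263169}{117649}$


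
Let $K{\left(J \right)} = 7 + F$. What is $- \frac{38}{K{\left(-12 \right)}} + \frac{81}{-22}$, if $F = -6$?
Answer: $- \frac{917}{22} \approx -41.682$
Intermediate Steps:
$K{\left(J \right)} = 1$ ($K{\left(J \right)} = 7 - 6 = 1$)
$- \frac{38}{K{\left(-12 \right)}} + \frac{81}{-22} = - \frac{38}{1} + \frac{81}{-22} = \left(-38\right) 1 + 81 \left(- \frac{1}{22}\right) = -38 - \frac{81}{22} = - \frac{917}{22}$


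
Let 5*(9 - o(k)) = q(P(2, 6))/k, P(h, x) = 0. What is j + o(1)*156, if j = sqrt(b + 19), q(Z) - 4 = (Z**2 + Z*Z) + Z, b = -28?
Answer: 6396/5 + 3*I ≈ 1279.2 + 3.0*I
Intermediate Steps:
q(Z) = 4 + Z + 2*Z**2 (q(Z) = 4 + ((Z**2 + Z*Z) + Z) = 4 + ((Z**2 + Z**2) + Z) = 4 + (2*Z**2 + Z) = 4 + (Z + 2*Z**2) = 4 + Z + 2*Z**2)
o(k) = 9 - 4/(5*k) (o(k) = 9 - (4 + 0 + 2*0**2)/(5*k) = 9 - (4 + 0 + 2*0)/(5*k) = 9 - (4 + 0 + 0)/(5*k) = 9 - 4/(5*k))
j = 3*I (j = sqrt(-28 + 19) = sqrt(-9) = 3*I ≈ 3.0*I)
j + o(1)*156 = 3*I + (9 - 4/5/1)*156 = 3*I + (9 - 4/5*1)*156 = 3*I + (9 - 4/5)*156 = 3*I + (41/5)*156 = 3*I + 6396/5 = 6396/5 + 3*I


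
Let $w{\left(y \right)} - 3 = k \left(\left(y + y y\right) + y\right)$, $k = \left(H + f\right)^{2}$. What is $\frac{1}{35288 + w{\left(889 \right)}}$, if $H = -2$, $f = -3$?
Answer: $\frac{1}{19837766} \approx 5.0409 \cdot 10^{-8}$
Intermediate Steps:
$k = 25$ ($k = \left(-2 - 3\right)^{2} = \left(-5\right)^{2} = 25$)
$w{\left(y \right)} = 3 + 25 y^{2} + 50 y$ ($w{\left(y \right)} = 3 + 25 \left(\left(y + y y\right) + y\right) = 3 + 25 \left(\left(y + y^{2}\right) + y\right) = 3 + 25 \left(y^{2} + 2 y\right) = 3 + \left(25 y^{2} + 50 y\right) = 3 + 25 y^{2} + 50 y$)
$\frac{1}{35288 + w{\left(889 \right)}} = \frac{1}{35288 + \left(3 + 25 \cdot 889^{2} + 50 \cdot 889\right)} = \frac{1}{35288 + \left(3 + 25 \cdot 790321 + 44450\right)} = \frac{1}{35288 + \left(3 + 19758025 + 44450\right)} = \frac{1}{35288 + 19802478} = \frac{1}{19837766}$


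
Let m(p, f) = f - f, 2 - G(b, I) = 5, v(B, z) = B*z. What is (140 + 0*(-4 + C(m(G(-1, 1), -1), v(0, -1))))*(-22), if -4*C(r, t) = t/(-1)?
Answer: -3080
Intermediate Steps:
G(b, I) = -3 (G(b, I) = 2 - 1*5 = 2 - 5 = -3)
m(p, f) = 0
C(r, t) = t/4 (C(r, t) = -t/(4*(-1)) = -t*(-1)/4 = -(-1)*t/4 = t/4)
(140 + 0*(-4 + C(m(G(-1, 1), -1), v(0, -1))))*(-22) = (140 + 0*(-4 + (0*(-1))/4))*(-22) = (140 + 0*(-4 + (¼)*0))*(-22) = (140 + 0*(-4 + 0))*(-22) = (140 + 0*(-4))*(-22) = (140 + 0)*(-22) = 140*(-22) = -3080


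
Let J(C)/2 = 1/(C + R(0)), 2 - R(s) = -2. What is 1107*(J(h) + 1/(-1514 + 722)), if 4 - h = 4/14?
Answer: 25133/88 ≈ 285.60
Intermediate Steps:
R(s) = 4 (R(s) = 2 - 1*(-2) = 2 + 2 = 4)
h = 26/7 (h = 4 - 4/14 = 4 - 1*2/7 = 4 - 2/7 = 26/7 ≈ 3.7143)
J(C) = 2/(4 + C) (J(C) = 2/(C + 4) = 2/(4 + C))
1107*(J(h) + 1/(-1514 + 722)) = 1107*(2/(4 + 26/7) + 1/(-1514 + 722)) = 1107*(2/(54/7) + 1/(-792)) = 1107*(2*(7/54) - 1/792) = 1107*(7/27 - 1/792) = 1107*(613/2376) = 25133/88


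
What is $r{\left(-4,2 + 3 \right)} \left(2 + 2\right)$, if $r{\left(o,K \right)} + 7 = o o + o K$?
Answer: $-44$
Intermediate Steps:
$r{\left(o,K \right)} = -7 + o^{2} + K o$ ($r{\left(o,K \right)} = -7 + \left(o o + o K\right) = -7 + \left(o^{2} + K o\right) = -7 + o^{2} + K o$)
$r{\left(-4,2 + 3 \right)} \left(2 + 2\right) = \left(-7 + \left(-4\right)^{2} + \left(2 + 3\right) \left(-4\right)\right) \left(2 + 2\right) = \left(-7 + 16 + 5 \left(-4\right)\right) 4 = \left(-7 + 16 - 20\right) 4 = \left(-11\right) 4 = -44$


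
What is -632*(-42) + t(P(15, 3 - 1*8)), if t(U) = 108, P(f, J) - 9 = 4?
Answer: 26652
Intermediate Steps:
P(f, J) = 13 (P(f, J) = 9 + 4 = 13)
-632*(-42) + t(P(15, 3 - 1*8)) = -632*(-42) + 108 = 26544 + 108 = 26652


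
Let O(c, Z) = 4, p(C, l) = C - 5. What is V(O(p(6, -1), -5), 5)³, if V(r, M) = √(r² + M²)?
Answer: 41*√41 ≈ 262.53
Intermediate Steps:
p(C, l) = -5 + C
V(r, M) = √(M² + r²)
V(O(p(6, -1), -5), 5)³ = (√(5² + 4²))³ = (√(25 + 16))³ = (√41)³ = 41*√41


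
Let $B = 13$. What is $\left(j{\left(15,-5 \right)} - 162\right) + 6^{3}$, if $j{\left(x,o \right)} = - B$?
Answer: $41$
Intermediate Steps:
$j{\left(x,o \right)} = -13$ ($j{\left(x,o \right)} = \left(-1\right) 13 = -13$)
$\left(j{\left(15,-5 \right)} - 162\right) + 6^{3} = \left(-13 - 162\right) + 6^{3} = -175 + 216 = 41$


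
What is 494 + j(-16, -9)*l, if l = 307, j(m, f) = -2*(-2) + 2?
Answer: 2336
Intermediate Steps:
j(m, f) = 6 (j(m, f) = 4 + 2 = 6)
494 + j(-16, -9)*l = 494 + 6*307 = 494 + 1842 = 2336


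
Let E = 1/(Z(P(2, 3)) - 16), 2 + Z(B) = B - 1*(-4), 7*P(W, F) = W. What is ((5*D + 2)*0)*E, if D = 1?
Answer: 0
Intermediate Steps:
P(W, F) = W/7
Z(B) = 2 + B (Z(B) = -2 + (B - 1*(-4)) = -2 + (B + 4) = -2 + (4 + B) = 2 + B)
E = -7/96 (E = 1/((2 + (⅐)*2) - 16) = 1/((2 + 2/7) - 16) = 1/(16/7 - 16) = 1/(-96/7) = -7/96 ≈ -0.072917)
((5*D + 2)*0)*E = ((5*1 + 2)*0)*(-7/96) = ((5 + 2)*0)*(-7/96) = (7*0)*(-7/96) = 0*(-7/96) = 0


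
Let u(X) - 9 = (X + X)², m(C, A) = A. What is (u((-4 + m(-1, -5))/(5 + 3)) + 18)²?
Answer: 263169/256 ≈ 1028.0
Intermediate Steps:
u(X) = 9 + 4*X² (u(X) = 9 + (X + X)² = 9 + (2*X)² = 9 + 4*X²)
(u((-4 + m(-1, -5))/(5 + 3)) + 18)² = ((9 + 4*((-4 - 5)/(5 + 3))²) + 18)² = ((9 + 4*(-9/8)²) + 18)² = ((9 + 4*(81/64)) + 18)² = ((9 + 81/16) + 18)² = (225/16 + 18)² = (513/16)² = 263169/256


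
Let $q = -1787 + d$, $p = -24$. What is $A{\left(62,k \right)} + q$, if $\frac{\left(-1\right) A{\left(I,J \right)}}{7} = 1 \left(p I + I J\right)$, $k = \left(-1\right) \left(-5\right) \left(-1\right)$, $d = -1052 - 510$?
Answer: $9237$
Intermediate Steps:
$d = -1562$
$k = -5$ ($k = 5 \left(-1\right) = -5$)
$A{\left(I,J \right)} = 168 I - 7 I J$ ($A{\left(I,J \right)} = - 7 \cdot 1 \left(- 24 I + I J\right) = - 7 \left(- 24 I + I J\right) = 168 I - 7 I J$)
$q = -3349$ ($q = -1787 - 1562 = -3349$)
$A{\left(62,k \right)} + q = 7 \cdot 62 \left(24 - -5\right) - 3349 = 7 \cdot 62 \left(24 + 5\right) - 3349 = 7 \cdot 62 \cdot 29 - 3349 = 12586 - 3349 = 9237$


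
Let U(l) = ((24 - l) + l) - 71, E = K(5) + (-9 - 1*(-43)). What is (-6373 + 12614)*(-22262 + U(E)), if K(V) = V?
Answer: -139230469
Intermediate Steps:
E = 39 (E = 5 + (-9 - 1*(-43)) = 5 + (-9 + 43) = 5 + 34 = 39)
U(l) = -47 (U(l) = 24 - 71 = -47)
(-6373 + 12614)*(-22262 + U(E)) = (-6373 + 12614)*(-22262 - 47) = 6241*(-22309) = -139230469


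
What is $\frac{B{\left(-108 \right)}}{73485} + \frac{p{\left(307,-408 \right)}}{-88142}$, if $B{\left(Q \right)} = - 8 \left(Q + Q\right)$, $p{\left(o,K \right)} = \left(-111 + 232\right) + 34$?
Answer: $\frac{15657689}{719679430} \approx 0.021756$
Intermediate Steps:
$p{\left(o,K \right)} = 155$ ($p{\left(o,K \right)} = 121 + 34 = 155$)
$B{\left(Q \right)} = - 16 Q$ ($B{\left(Q \right)} = - 8 \cdot 2 Q = - 16 Q$)
$\frac{B{\left(-108 \right)}}{73485} + \frac{p{\left(307,-408 \right)}}{-88142} = \frac{\left(-16\right) \left(-108\right)}{73485} + \frac{155}{-88142} = 1728 \cdot \frac{1}{73485} + 155 \left(- \frac{1}{88142}\right) = \frac{192}{8165} - \frac{155}{88142} = \frac{15657689}{719679430}$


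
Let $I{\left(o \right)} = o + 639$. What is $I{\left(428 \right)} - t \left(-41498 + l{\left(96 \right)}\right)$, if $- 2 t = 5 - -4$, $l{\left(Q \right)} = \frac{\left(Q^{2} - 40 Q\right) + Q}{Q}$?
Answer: $- \frac{370835}{2} \approx -1.8542 \cdot 10^{5}$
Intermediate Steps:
$l{\left(Q \right)} = \frac{Q^{2} - 39 Q}{Q}$
$I{\left(o \right)} = 639 + o$
$t = - \frac{9}{2}$ ($t = - \frac{5 - -4}{2} = - \frac{5 + 4}{2} = \left(- \frac{1}{2}\right) 9 = - \frac{9}{2} \approx -4.5$)
$I{\left(428 \right)} - t \left(-41498 + l{\left(96 \right)}\right) = \left(639 + 428\right) - - \frac{9 \left(-41498 + \left(-39 + 96\right)\right)}{2} = 1067 - - \frac{9 \left(-41498 + 57\right)}{2} = 1067 - \left(- \frac{9}{2}\right) \left(-41441\right) = 1067 - \frac{372969}{2} = - \frac{370835}{2}$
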